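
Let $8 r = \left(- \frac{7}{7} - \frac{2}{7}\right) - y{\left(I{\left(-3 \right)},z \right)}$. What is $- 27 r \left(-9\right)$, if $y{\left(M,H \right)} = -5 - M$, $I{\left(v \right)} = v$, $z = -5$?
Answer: $\frac{1215}{56} \approx 21.696$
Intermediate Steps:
$r = \frac{5}{56}$ ($r = \frac{\left(- \frac{7}{7} - \frac{2}{7}\right) - \left(-5 - -3\right)}{8} = \frac{\left(\left(-7\right) \frac{1}{7} - \frac{2}{7}\right) - \left(-5 + 3\right)}{8} = \frac{\left(-1 - \frac{2}{7}\right) - -2}{8} = \frac{- \frac{9}{7} + 2}{8} = \frac{1}{8} \cdot \frac{5}{7} = \frac{5}{56} \approx 0.089286$)
$- 27 r \left(-9\right) = \left(-27\right) \frac{5}{56} \left(-9\right) = \left(- \frac{135}{56}\right) \left(-9\right) = \frac{1215}{56}$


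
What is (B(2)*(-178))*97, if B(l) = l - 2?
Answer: 0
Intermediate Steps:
B(l) = -2 + l
(B(2)*(-178))*97 = ((-2 + 2)*(-178))*97 = (0*(-178))*97 = 0*97 = 0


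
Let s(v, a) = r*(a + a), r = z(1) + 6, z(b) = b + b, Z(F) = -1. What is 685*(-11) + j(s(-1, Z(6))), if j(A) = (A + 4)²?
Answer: -7391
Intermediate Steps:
z(b) = 2*b
r = 8 (r = 2*1 + 6 = 2 + 6 = 8)
s(v, a) = 16*a (s(v, a) = 8*(a + a) = 8*(2*a) = 16*a)
j(A) = (4 + A)²
685*(-11) + j(s(-1, Z(6))) = 685*(-11) + (4 + 16*(-1))² = -7535 + (4 - 16)² = -7535 + (-12)² = -7535 + 144 = -7391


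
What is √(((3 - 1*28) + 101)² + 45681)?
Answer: √51457 ≈ 226.84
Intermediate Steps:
√(((3 - 1*28) + 101)² + 45681) = √(((3 - 28) + 101)² + 45681) = √((-25 + 101)² + 45681) = √(76² + 45681) = √(5776 + 45681) = √51457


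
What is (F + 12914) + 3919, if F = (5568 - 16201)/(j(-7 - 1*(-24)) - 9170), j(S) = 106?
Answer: 152584945/9064 ≈ 16834.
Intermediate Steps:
F = 10633/9064 (F = (5568 - 16201)/(106 - 9170) = -10633/(-9064) = -10633*(-1/9064) = 10633/9064 ≈ 1.1731)
(F + 12914) + 3919 = (10633/9064 + 12914) + 3919 = 117063129/9064 + 3919 = 152584945/9064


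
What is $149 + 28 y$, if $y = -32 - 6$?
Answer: $-915$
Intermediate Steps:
$y = -38$
$149 + 28 y = 149 + 28 \left(-38\right) = 149 - 1064 = -915$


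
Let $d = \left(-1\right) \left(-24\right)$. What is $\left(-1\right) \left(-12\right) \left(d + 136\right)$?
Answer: $1920$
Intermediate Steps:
$d = 24$
$\left(-1\right) \left(-12\right) \left(d + 136\right) = \left(-1\right) \left(-12\right) \left(24 + 136\right) = 12 \cdot 160 = 1920$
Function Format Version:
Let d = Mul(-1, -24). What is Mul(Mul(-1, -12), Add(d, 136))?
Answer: 1920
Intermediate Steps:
d = 24
Mul(Mul(-1, -12), Add(d, 136)) = Mul(Mul(-1, -12), Add(24, 136)) = Mul(12, 160) = 1920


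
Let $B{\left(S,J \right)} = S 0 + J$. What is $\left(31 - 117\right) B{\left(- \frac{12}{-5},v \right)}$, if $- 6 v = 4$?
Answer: $\frac{172}{3} \approx 57.333$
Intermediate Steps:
$v = - \frac{2}{3}$ ($v = \left(- \frac{1}{6}\right) 4 = - \frac{2}{3} \approx -0.66667$)
$B{\left(S,J \right)} = J$ ($B{\left(S,J \right)} = 0 + J = J$)
$\left(31 - 117\right) B{\left(- \frac{12}{-5},v \right)} = \left(31 - 117\right) \left(- \frac{2}{3}\right) = \left(-86\right) \left(- \frac{2}{3}\right) = \frac{172}{3}$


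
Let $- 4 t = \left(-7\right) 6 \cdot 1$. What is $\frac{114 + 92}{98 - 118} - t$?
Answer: $- \frac{104}{5} \approx -20.8$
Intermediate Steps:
$t = \frac{21}{2}$ ($t = - \frac{\left(-7\right) 6 \cdot 1}{4} = - \frac{\left(-42\right) 1}{4} = \left(- \frac{1}{4}\right) \left(-42\right) = \frac{21}{2} \approx 10.5$)
$\frac{114 + 92}{98 - 118} - t = \frac{114 + 92}{98 - 118} - \frac{21}{2} = \frac{206}{-20} - \frac{21}{2} = 206 \left(- \frac{1}{20}\right) - \frac{21}{2} = - \frac{103}{10} - \frac{21}{2} = - \frac{104}{5}$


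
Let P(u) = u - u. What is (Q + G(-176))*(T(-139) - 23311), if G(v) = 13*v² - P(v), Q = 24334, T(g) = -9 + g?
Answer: -10017509098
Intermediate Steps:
P(u) = 0
G(v) = 13*v² (G(v) = 13*v² - 1*0 = 13*v² + 0 = 13*v²)
(Q + G(-176))*(T(-139) - 23311) = (24334 + 13*(-176)²)*((-9 - 139) - 23311) = (24334 + 13*30976)*(-148 - 23311) = (24334 + 402688)*(-23459) = 427022*(-23459) = -10017509098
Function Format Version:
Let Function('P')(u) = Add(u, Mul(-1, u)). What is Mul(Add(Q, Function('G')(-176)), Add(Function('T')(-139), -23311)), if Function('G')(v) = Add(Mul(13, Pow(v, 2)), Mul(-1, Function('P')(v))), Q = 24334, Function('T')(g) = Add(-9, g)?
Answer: -10017509098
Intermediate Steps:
Function('P')(u) = 0
Function('G')(v) = Mul(13, Pow(v, 2)) (Function('G')(v) = Add(Mul(13, Pow(v, 2)), Mul(-1, 0)) = Add(Mul(13, Pow(v, 2)), 0) = Mul(13, Pow(v, 2)))
Mul(Add(Q, Function('G')(-176)), Add(Function('T')(-139), -23311)) = Mul(Add(24334, Mul(13, Pow(-176, 2))), Add(Add(-9, -139), -23311)) = Mul(Add(24334, Mul(13, 30976)), Add(-148, -23311)) = Mul(Add(24334, 402688), -23459) = Mul(427022, -23459) = -10017509098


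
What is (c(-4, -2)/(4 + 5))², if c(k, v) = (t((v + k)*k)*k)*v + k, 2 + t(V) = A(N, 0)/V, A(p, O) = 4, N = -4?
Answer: 3136/729 ≈ 4.3018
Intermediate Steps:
t(V) = -2 + 4/V
c(k, v) = k + k*v*(-2 + 4/(k*(k + v))) (c(k, v) = ((-2 + 4/(((v + k)*k)))*k)*v + k = ((-2 + 4/(((k + v)*k)))*k)*v + k = ((-2 + 4/((k*(k + v))))*k)*v + k = ((-2 + 4*(1/(k*(k + v))))*k)*v + k = ((-2 + 4/(k*(k + v)))*k)*v + k = (k*(-2 + 4/(k*(k + v))))*v + k = k*v*(-2 + 4/(k*(k + v))) + k = k + k*v*(-2 + 4/(k*(k + v))))
(c(-4, -2)/(4 + 5))² = (((-4*(-4 - 2) - 2*(-2)*(-2 - 4*(-4 - 2)))/(-4 - 2))/(4 + 5))² = (((-4*(-6) - 2*(-2)*(-2 - 4*(-6)))/(-6))/9)² = ((-(24 - 2*(-2)*(-2 + 24))/6)/9)² = ((-(24 - 2*(-2)*22)/6)/9)² = ((-(24 + 88)/6)/9)² = ((-⅙*112)/9)² = ((⅑)*(-56/3))² = (-56/27)² = 3136/729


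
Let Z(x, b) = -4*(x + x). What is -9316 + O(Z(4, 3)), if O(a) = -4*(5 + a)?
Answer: -9208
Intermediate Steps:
Z(x, b) = -8*x
O(a) = -20 - 4*a
-9316 + O(Z(4, 3)) = -9316 + (-20 - (-32)*4) = -9316 + (-20 - 4*(-32)) = -9316 + (-20 + 128) = -9316 + 108 = -9208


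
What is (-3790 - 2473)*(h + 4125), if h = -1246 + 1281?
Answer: -26054080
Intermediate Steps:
h = 35
(-3790 - 2473)*(h + 4125) = (-3790 - 2473)*(35 + 4125) = -6263*4160 = -26054080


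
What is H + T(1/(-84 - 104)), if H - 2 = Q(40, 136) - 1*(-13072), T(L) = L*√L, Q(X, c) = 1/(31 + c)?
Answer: 2183359/167 - I*√47/17672 ≈ 13074.0 - 0.00038794*I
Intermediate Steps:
T(L) = L^(3/2)
H = 2183359/167 (H = 2 + (1/(31 + 136) - 1*(-13072)) = 2 + (1/167 + 13072) = 2 + 2183025/167 = 2183359/167 ≈ 13074.)
H + T(1/(-84 - 104)) = 2183359/167 + (1/(-84 - 104))^(3/2) = 2183359/167 + (1/(-188))^(3/2) = 2183359/167 + (-1/188)^(3/2) = 2183359/167 - I*√47/17672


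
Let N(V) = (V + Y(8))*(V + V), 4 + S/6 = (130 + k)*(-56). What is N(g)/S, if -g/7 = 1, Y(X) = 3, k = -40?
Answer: -7/3783 ≈ -0.0018504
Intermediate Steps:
g = -7 (g = -7*1 = -7)
S = -30264 (S = -24 + 6*((130 - 40)*(-56)) = -24 + 6*(90*(-56)) = -24 + 6*(-5040) = -24 - 30240 = -30264)
N(V) = 2*V*(3 + V) (N(V) = (V + 3)*(V + V) = (3 + V)*(2*V) = 2*V*(3 + V))
N(g)/S = (2*(-7)*(3 - 7))/(-30264) = (2*(-7)*(-4))*(-1/30264) = 56*(-1/30264) = -7/3783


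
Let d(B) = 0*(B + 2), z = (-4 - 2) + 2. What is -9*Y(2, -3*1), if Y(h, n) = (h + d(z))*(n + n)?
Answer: 108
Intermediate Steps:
z = -4 (z = -6 + 2 = -4)
d(B) = 0 (d(B) = 0*(2 + B) = 0)
Y(h, n) = 2*h*n (Y(h, n) = (h + 0)*(n + n) = h*(2*n) = 2*h*n)
-9*Y(2, -3*1) = -18*2*(-3*1) = -18*2*(-3) = -9*(-12) = 108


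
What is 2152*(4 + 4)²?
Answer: 137728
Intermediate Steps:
2152*(4 + 4)² = 2152*8² = 2152*64 = 137728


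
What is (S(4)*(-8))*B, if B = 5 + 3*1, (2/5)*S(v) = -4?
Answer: 640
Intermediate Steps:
S(v) = -10 (S(v) = (5/2)*(-4) = -10)
B = 8 (B = 5 + 3 = 8)
(S(4)*(-8))*B = -10*(-8)*8 = 80*8 = 640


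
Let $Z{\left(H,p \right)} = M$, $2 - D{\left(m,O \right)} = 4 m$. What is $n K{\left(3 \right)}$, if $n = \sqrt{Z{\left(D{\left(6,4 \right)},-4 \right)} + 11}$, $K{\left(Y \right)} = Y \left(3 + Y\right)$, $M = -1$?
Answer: $18 \sqrt{10} \approx 56.921$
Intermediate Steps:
$D{\left(m,O \right)} = 2 - 4 m$
$Z{\left(H,p \right)} = -1$
$n = \sqrt{10}$ ($n = \sqrt{-1 + 11} = \sqrt{10} \approx 3.1623$)
$n K{\left(3 \right)} = \sqrt{10} \cdot 3 \left(3 + 3\right) = \sqrt{10} \cdot 3 \cdot 6 = \sqrt{10} \cdot 18 = 18 \sqrt{10}$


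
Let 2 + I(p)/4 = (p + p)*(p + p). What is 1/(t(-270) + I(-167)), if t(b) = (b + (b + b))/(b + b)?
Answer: 2/892435 ≈ 2.2411e-6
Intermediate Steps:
I(p) = -8 + 16*p**2 (I(p) = -8 + 4*((p + p)*(p + p)) = -8 + 4*((2*p)*(2*p)) = -8 + 4*(4*p**2) = -8 + 16*p**2)
t(b) = 3/2 (t(b) = (b + 2*b)/((2*b)) = (3*b)*(1/(2*b)) = 3/2)
1/(t(-270) + I(-167)) = 1/(3/2 + (-8 + 16*(-167)**2)) = 1/(3/2 + (-8 + 16*27889)) = 1/(3/2 + (-8 + 446224)) = 1/(3/2 + 446216) = 1/(892435/2) = 2/892435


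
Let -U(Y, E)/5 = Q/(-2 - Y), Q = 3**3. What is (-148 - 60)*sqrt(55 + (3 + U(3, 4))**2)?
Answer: -208*sqrt(955) ≈ -6427.8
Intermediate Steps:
Q = 27
U(Y, E) = -135/(-2 - Y)
(-148 - 60)*sqrt(55 + (3 + U(3, 4))**2) = (-148 - 60)*sqrt(55 + (3 + 135/(2 + 3))**2) = -208*sqrt(55 + (3 + 135/5)**2) = -208*sqrt(55 + (3 + 135*(1/5))**2) = -208*sqrt(55 + (3 + 27)**2) = -208*sqrt(55 + 30**2) = -208*sqrt(55 + 900) = -208*sqrt(955)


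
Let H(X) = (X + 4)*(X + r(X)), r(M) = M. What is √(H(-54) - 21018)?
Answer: I*√15618 ≈ 124.97*I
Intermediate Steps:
H(X) = 2*X*(4 + X) (H(X) = (X + 4)*(X + X) = (4 + X)*(2*X) = 2*X*(4 + X))
√(H(-54) - 21018) = √(2*(-54)*(4 - 54) - 21018) = √(2*(-54)*(-50) - 21018) = √(5400 - 21018) = √(-15618) = I*√15618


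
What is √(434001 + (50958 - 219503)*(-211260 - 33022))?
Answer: √41172943691 ≈ 2.0291e+5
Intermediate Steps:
√(434001 + (50958 - 219503)*(-211260 - 33022)) = √(434001 - 168545*(-244282)) = √(434001 + 41172509690) = √41172943691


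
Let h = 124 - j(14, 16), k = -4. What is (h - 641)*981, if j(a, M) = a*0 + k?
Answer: -503253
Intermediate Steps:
j(a, M) = -4 (j(a, M) = a*0 - 4 = 0 - 4 = -4)
h = 128 (h = 124 - 1*(-4) = 124 + 4 = 128)
(h - 641)*981 = (128 - 641)*981 = -513*981 = -503253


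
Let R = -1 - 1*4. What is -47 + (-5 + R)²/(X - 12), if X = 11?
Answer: -147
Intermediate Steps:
R = -5 (R = -1 - 4 = -5)
-47 + (-5 + R)²/(X - 12) = -47 + (-5 - 5)²/(11 - 12) = -47 + (-10)²/(-1) = -47 - 1*100 = -47 - 100 = -147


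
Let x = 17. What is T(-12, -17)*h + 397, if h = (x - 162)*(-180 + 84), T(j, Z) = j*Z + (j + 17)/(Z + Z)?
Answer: 48246509/17 ≈ 2.8380e+6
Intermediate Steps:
T(j, Z) = Z*j + (17 + j)/(2*Z) (T(j, Z) = Z*j + (17 + j)/((2*Z)) = Z*j + (17 + j)*(1/(2*Z)) = Z*j + (17 + j)/(2*Z))
h = 13920 (h = (17 - 162)*(-180 + 84) = -145*(-96) = 13920)
T(-12, -17)*h + 397 = ((½)*(17 - 12 + 2*(-12)*(-17)²)/(-17))*13920 + 397 = ((½)*(-1/17)*(17 - 12 + 2*(-12)*289))*13920 + 397 = ((½)*(-1/17)*(17 - 12 - 6936))*13920 + 397 = ((½)*(-1/17)*(-6931))*13920 + 397 = (6931/34)*13920 + 397 = 48239760/17 + 397 = 48246509/17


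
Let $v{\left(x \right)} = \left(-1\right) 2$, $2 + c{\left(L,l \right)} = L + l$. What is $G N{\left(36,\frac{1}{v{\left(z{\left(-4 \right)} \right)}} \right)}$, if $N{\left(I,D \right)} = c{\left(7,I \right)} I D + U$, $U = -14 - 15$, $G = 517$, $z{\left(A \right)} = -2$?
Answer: $-396539$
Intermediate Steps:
$c{\left(L,l \right)} = -2 + L + l$ ($c{\left(L,l \right)} = -2 + \left(L + l\right) = -2 + L + l$)
$v{\left(x \right)} = -2$
$U = -29$ ($U = -14 - 15 = -29$)
$N{\left(I,D \right)} = -29 + D I \left(5 + I\right)$ ($N{\left(I,D \right)} = \left(-2 + 7 + I\right) I D - 29 = \left(5 + I\right) I D - 29 = I \left(5 + I\right) D - 29 = D I \left(5 + I\right) - 29 = -29 + D I \left(5 + I\right)$)
$G N{\left(36,\frac{1}{v{\left(z{\left(-4 \right)} \right)}} \right)} = 517 \left(-29 + \frac{1}{-2} \cdot 36 \left(5 + 36\right)\right) = 517 \left(-29 - 18 \cdot 41\right) = 517 \left(-29 - 738\right) = 517 \left(-767\right) = -396539$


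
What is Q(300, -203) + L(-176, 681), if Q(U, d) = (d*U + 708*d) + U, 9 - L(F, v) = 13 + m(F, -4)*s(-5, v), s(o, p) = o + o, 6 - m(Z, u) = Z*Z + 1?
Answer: -514038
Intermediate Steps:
m(Z, u) = 5 - Z² (m(Z, u) = 6 - (Z*Z + 1) = 6 - (Z² + 1) = 6 - (1 + Z²) = 6 + (-1 - Z²) = 5 - Z²)
s(o, p) = 2*o
L(F, v) = 46 - 10*F² (L(F, v) = 9 - (13 + (5 - F²)*(2*(-5))) = 9 - (13 + (5 - F²)*(-10)) = 9 - (13 + (-50 + 10*F²)) = 9 - (-37 + 10*F²) = 9 + (37 - 10*F²) = 46 - 10*F²)
Q(U, d) = U + 708*d + U*d (Q(U, d) = (U*d + 708*d) + U = (708*d + U*d) + U = U + 708*d + U*d)
Q(300, -203) + L(-176, 681) = (300 + 708*(-203) + 300*(-203)) + (46 - 10*(-176)²) = (300 - 143724 - 60900) + (46 - 10*30976) = -204324 + (46 - 309760) = -204324 - 309714 = -514038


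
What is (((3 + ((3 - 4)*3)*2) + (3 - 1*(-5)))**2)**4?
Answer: 390625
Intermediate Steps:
(((3 + ((3 - 4)*3)*2) + (3 - 1*(-5)))**2)**4 = (((3 - 1*3*2) + (3 + 5))**2)**4 = (((3 - 3*2) + 8)**2)**4 = (((3 - 6) + 8)**2)**4 = ((-3 + 8)**2)**4 = (5**2)**4 = 25**4 = 390625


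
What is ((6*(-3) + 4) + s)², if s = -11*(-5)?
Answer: 1681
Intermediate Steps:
s = 55
((6*(-3) + 4) + s)² = ((6*(-3) + 4) + 55)² = ((-18 + 4) + 55)² = (-14 + 55)² = 41² = 1681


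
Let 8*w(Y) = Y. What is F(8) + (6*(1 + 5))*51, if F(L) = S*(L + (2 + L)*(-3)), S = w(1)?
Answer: 7333/4 ≈ 1833.3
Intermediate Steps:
w(Y) = Y/8
S = ⅛ (S = (⅛)*1 = ⅛ ≈ 0.12500)
F(L) = -¾ - L/4 (F(L) = (L + (2 + L)*(-3))/8 = (L + (-6 - 3*L))/8 = (-6 - 2*L)/8 = -¾ - L/4)
F(8) + (6*(1 + 5))*51 = (-¾ - ¼*8) + (6*(1 + 5))*51 = (-¾ - 2) + (6*6)*51 = -11/4 + 36*51 = -11/4 + 1836 = 7333/4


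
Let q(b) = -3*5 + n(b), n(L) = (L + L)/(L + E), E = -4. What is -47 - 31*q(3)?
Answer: 604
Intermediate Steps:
n(L) = 2*L/(-4 + L) (n(L) = (L + L)/(L - 4) = (2*L)/(-4 + L) = 2*L/(-4 + L))
q(b) = -15 + 2*b/(-4 + b) (q(b) = -3*5 + 2*b/(-4 + b) = -15 + 2*b/(-4 + b))
-47 - 31*q(3) = -47 - 31*(60 - 13*3)/(-4 + 3) = -47 - 31*(60 - 39)/(-1) = -47 - (-31)*21 = -47 - 31*(-21) = -47 + 651 = 604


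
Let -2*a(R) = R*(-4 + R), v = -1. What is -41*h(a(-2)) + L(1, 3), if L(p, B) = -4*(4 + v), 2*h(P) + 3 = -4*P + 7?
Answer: -586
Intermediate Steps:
a(R) = -R*(-4 + R)/2
h(P) = 2 - 2*P (h(P) = -3/2 + (-4*P + 7)/2 = -3/2 + (7 - 4*P)/2 = -3/2 + (7/2 - 2*P) = 2 - 2*P)
L(p, B) = -12 (L(p, B) = -4*(4 - 1) = -4*3 = -12)
-41*h(a(-2)) + L(1, 3) = -41*(2 - (-2)*(4 - 1*(-2))) - 12 = -41*(2 - (-2)*(4 + 2)) - 12 = -41*(2 - (-2)*6) - 12 = -41*(2 - 2*(-6)) - 12 = -41*(2 + 12) - 12 = -41*14 - 12 = -574 - 12 = -586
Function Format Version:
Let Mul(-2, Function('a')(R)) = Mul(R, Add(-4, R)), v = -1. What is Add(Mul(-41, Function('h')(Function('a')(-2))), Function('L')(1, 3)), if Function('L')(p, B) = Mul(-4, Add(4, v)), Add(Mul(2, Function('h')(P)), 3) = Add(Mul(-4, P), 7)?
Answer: -586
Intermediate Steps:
Function('a')(R) = Mul(Rational(-1, 2), R, Add(-4, R)) (Function('a')(R) = Mul(Rational(-1, 2), Mul(R, Add(-4, R))) = Mul(Rational(-1, 2), R, Add(-4, R)))
Function('h')(P) = Add(2, Mul(-2, P)) (Function('h')(P) = Add(Rational(-3, 2), Mul(Rational(1, 2), Add(Mul(-4, P), 7))) = Add(Rational(-3, 2), Mul(Rational(1, 2), Add(7, Mul(-4, P)))) = Add(Rational(-3, 2), Add(Rational(7, 2), Mul(-2, P))) = Add(2, Mul(-2, P)))
Function('L')(p, B) = -12 (Function('L')(p, B) = Mul(-4, Add(4, -1)) = Mul(-4, 3) = -12)
Add(Mul(-41, Function('h')(Function('a')(-2))), Function('L')(1, 3)) = Add(Mul(-41, Add(2, Mul(-2, Mul(Rational(1, 2), -2, Add(4, Mul(-1, -2)))))), -12) = Add(Mul(-41, Add(2, Mul(-2, Mul(Rational(1, 2), -2, Add(4, 2))))), -12) = Add(Mul(-41, Add(2, Mul(-2, Mul(Rational(1, 2), -2, 6)))), -12) = Add(Mul(-41, Add(2, Mul(-2, -6))), -12) = Add(Mul(-41, Add(2, 12)), -12) = Add(Mul(-41, 14), -12) = Add(-574, -12) = -586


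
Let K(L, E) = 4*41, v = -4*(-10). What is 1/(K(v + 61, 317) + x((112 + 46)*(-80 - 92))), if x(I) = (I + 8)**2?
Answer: 1/738100388 ≈ 1.3548e-9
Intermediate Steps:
v = 40
x(I) = (8 + I)**2
K(L, E) = 164
1/(K(v + 61, 317) + x((112 + 46)*(-80 - 92))) = 1/(164 + (8 + (112 + 46)*(-80 - 92))**2) = 1/(164 + (8 + 158*(-172))**2) = 1/(164 + (8 - 27176)**2) = 1/(164 + (-27168)**2) = 1/(164 + 738100224) = 1/738100388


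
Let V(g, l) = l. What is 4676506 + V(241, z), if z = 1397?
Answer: 4677903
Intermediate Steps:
4676506 + V(241, z) = 4676506 + 1397 = 4677903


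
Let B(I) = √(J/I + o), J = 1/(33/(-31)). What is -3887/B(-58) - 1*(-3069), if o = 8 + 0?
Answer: 3069 - 3887*√29366502/15343 ≈ 1696.1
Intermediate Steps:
o = 8
J = -31/33 (J = 1/(33*(-1/31)) = 1/(-33/31) = -31/33 ≈ -0.93939)
B(I) = √(8 - 31/(33*I)) (B(I) = √(-31/(33*I) + 8) = √(8 - 31/(33*I)))
-3887/B(-58) - 1*(-3069) = -3887*33/√(8712 - 1023/(-58)) - 1*(-3069) = -3887*33/√(8712 - 1023*(-1/58)) + 3069 = -3887*33/√(8712 + 1023/58) + 3069 = -3887*√29366502/15343 + 3069 = 3069 - 3887*√29366502/15343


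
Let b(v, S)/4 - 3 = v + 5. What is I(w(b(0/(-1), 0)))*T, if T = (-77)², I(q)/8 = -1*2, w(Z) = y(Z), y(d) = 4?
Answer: -94864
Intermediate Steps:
b(v, S) = 32 + 4*v (b(v, S) = 12 + 4*(v + 5) = 12 + 4*(5 + v) = 12 + (20 + 4*v) = 32 + 4*v)
w(Z) = 4
I(q) = -16 (I(q) = 8*(-1*2) = 8*(-2) = -16)
T = 5929
I(w(b(0/(-1), 0)))*T = -16*5929 = -94864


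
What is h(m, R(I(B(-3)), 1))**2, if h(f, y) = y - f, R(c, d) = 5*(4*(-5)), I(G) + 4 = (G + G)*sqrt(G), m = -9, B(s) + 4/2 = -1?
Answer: 8281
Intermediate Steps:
B(s) = -3 (B(s) = -2 - 1 = -3)
I(G) = -4 + 2*G**(3/2) (I(G) = -4 + (G + G)*sqrt(G) = -4 + (2*G)*sqrt(G) = -4 + 2*G**(3/2))
R(c, d) = -100 (R(c, d) = 5*(-20) = -100)
h(m, R(I(B(-3)), 1))**2 = (-100 - 1*(-9))**2 = (-100 + 9)**2 = (-91)**2 = 8281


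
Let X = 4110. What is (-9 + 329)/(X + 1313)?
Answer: 320/5423 ≈ 0.059008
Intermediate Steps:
(-9 + 329)/(X + 1313) = (-9 + 329)/(4110 + 1313) = 320/5423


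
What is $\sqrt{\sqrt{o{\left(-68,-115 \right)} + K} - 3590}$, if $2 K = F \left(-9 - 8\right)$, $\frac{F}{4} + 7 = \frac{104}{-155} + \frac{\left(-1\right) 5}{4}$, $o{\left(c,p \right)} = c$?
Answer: $\frac{\sqrt{-344999000 + 310 \sqrt{22613570}}}{310} \approx 59.788 i$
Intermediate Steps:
$F = - \frac{5531}{155}$ ($F = -28 + 4 \left(\frac{104}{-155} + \frac{\left(-1\right) 5}{4}\right) = -28 + 4 \left(104 \left(- \frac{1}{155}\right) - \frac{5}{4}\right) = -28 + 4 \left(- \frac{104}{155} - \frac{5}{4}\right) = -28 + 4 \left(- \frac{1191}{620}\right) = -28 - \frac{1191}{155} = - \frac{5531}{155} \approx -35.684$)
$K = \frac{94027}{310}$ ($K = \frac{\left(- \frac{5531}{155}\right) \left(-9 - 8\right)}{2} = \frac{\left(- \frac{5531}{155}\right) \left(-17\right)}{2} = \frac{1}{2} \cdot \frac{94027}{155} = \frac{94027}{310} \approx 303.31$)
$\sqrt{\sqrt{o{\left(-68,-115 \right)} + K} - 3590} = \sqrt{\sqrt{-68 + \frac{94027}{310}} - 3590} = \sqrt{\sqrt{\frac{72947}{310}} - 3590} = \sqrt{\frac{\sqrt{22613570}}{310} - 3590} = \sqrt{-3590 + \frac{\sqrt{22613570}}{310}}$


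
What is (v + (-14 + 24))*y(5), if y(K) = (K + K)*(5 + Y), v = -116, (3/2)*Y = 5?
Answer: -26500/3 ≈ -8833.3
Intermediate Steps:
Y = 10/3 (Y = (⅔)*5 = 10/3 ≈ 3.3333)
y(K) = 50*K/3 (y(K) = (K + K)*(5 + 10/3) = (2*K)*(25/3) = 50*K/3)
(v + (-14 + 24))*y(5) = (-116 + (-14 + 24))*((50/3)*5) = (-116 + 10)*(250/3) = -106*250/3 = -26500/3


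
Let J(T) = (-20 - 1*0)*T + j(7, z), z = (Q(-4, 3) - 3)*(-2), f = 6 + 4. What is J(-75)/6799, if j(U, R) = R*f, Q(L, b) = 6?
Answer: 1440/6799 ≈ 0.21180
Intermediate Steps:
f = 10
z = -6 (z = (6 - 3)*(-2) = 3*(-2) = -6)
j(U, R) = 10*R (j(U, R) = R*10 = 10*R)
J(T) = -60 - 20*T (J(T) = (-20 - 1*0)*T + 10*(-6) = (-20 + 0)*T - 60 = -20*T - 60 = -60 - 20*T)
J(-75)/6799 = (-60 - 20*(-75))/6799 = (-60 + 1500)*(1/6799) = 1440*(1/6799) = 1440/6799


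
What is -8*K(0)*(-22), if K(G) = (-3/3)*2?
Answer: -352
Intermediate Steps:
K(G) = -2 (K(G) = ((⅓)*(-3))*2 = -1*2 = -2)
-8*K(0)*(-22) = -8*(-2)*(-22) = 16*(-22) = -352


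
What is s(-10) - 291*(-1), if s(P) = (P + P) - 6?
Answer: 265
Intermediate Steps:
s(P) = -6 + 2*P (s(P) = 2*P - 6 = -6 + 2*P)
s(-10) - 291*(-1) = (-6 + 2*(-10)) - 291*(-1) = (-6 - 20) + 291 = -26 + 291 = 265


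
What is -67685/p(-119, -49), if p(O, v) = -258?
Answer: 67685/258 ≈ 262.34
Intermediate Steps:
-67685/p(-119, -49) = -67685/(-258) = -67685*(-1/258) = 67685/258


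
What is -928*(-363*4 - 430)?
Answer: 1746496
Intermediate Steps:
-928*(-363*4 - 430) = -928*(-1452 - 430) = -928*(-1882) = 1746496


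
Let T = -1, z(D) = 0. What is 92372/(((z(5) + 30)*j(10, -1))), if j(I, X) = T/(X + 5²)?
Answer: -369488/5 ≈ -73898.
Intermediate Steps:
j(I, X) = -1/(25 + X) (j(I, X) = -1/(X + 5²) = -1/(X + 25) = -1/(25 + X))
92372/(((z(5) + 30)*j(10, -1))) = 92372/(((0 + 30)*(-1/(25 - 1)))) = 92372/((30*(-1/24))) = 92372/(-5/4) = 92372*(-⅘) = -369488/5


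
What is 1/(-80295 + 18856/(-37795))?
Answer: -37795/3034768381 ≈ -1.2454e-5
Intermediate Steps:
1/(-80295 + 18856/(-37795)) = 1/(-80295 + 18856*(-1/37795)) = 1/(-80295 - 18856/37795) = 1/(-3034768381/37795) = -37795/3034768381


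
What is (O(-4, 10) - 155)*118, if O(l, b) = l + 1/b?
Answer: -93751/5 ≈ -18750.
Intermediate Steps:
(O(-4, 10) - 155)*118 = ((-4 + 1/10) - 155)*118 = ((-4 + ⅒) - 155)*118 = (-39/10 - 155)*118 = -1589/10*118 = -93751/5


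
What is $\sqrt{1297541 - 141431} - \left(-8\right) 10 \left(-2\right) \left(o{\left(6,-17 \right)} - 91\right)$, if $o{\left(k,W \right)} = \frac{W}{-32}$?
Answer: $14475 + \sqrt{1156110} \approx 15550.0$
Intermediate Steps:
$o{\left(k,W \right)} = - \frac{W}{32}$ ($o{\left(k,W \right)} = W \left(- \frac{1}{32}\right) = - \frac{W}{32}$)
$\sqrt{1297541 - 141431} - \left(-8\right) 10 \left(-2\right) \left(o{\left(6,-17 \right)} - 91\right) = \sqrt{1297541 - 141431} - \left(-8\right) 10 \left(-2\right) \left(\left(- \frac{1}{32}\right) \left(-17\right) - 91\right) = \sqrt{1156110} - \left(-80\right) \left(-2\right) \left(\frac{17}{32} - 91\right) = \sqrt{1156110} - 160 \left(- \frac{2895}{32}\right) = \sqrt{1156110} - -14475 = \sqrt{1156110} + 14475 = 14475 + \sqrt{1156110}$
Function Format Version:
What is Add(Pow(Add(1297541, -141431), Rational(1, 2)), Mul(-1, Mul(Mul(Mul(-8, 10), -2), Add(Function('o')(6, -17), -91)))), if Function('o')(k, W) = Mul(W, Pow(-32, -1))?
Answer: Add(14475, Pow(1156110, Rational(1, 2))) ≈ 15550.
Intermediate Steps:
Function('o')(k, W) = Mul(Rational(-1, 32), W) (Function('o')(k, W) = Mul(W, Rational(-1, 32)) = Mul(Rational(-1, 32), W))
Add(Pow(Add(1297541, -141431), Rational(1, 2)), Mul(-1, Mul(Mul(Mul(-8, 10), -2), Add(Function('o')(6, -17), -91)))) = Add(Pow(Add(1297541, -141431), Rational(1, 2)), Mul(-1, Mul(Mul(Mul(-8, 10), -2), Add(Mul(Rational(-1, 32), -17), -91)))) = Add(Pow(1156110, Rational(1, 2)), Mul(-1, Mul(Mul(-80, -2), Add(Rational(17, 32), -91)))) = Add(Pow(1156110, Rational(1, 2)), Mul(-1, Mul(160, Rational(-2895, 32)))) = Add(Pow(1156110, Rational(1, 2)), Mul(-1, -14475)) = Add(Pow(1156110, Rational(1, 2)), 14475) = Add(14475, Pow(1156110, Rational(1, 2)))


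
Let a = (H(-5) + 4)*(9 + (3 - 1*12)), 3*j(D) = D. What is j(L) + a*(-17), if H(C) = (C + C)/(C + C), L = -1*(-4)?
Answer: 4/3 ≈ 1.3333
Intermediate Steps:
L = 4
j(D) = D/3
H(C) = 1 (H(C) = (2*C)/((2*C)) = (2*C)*(1/(2*C)) = 1)
a = 0 (a = (1 + 4)*(9 + (3 - 1*12)) = 5*(9 + (3 - 12)) = 5*(9 - 9) = 5*0 = 0)
j(L) + a*(-17) = (1/3)*4 + 0*(-17) = 4/3 + 0 = 4/3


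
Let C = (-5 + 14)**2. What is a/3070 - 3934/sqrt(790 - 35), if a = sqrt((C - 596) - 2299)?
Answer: -3934*sqrt(755)/755 + I*sqrt(2814)/3070 ≈ -143.17 + 0.017279*I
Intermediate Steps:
C = 81 (C = 9**2 = 81)
a = I*sqrt(2814) (a = sqrt((81 - 596) - 2299) = sqrt(-515 - 2299) = sqrt(-2814) = I*sqrt(2814) ≈ 53.047*I)
a/3070 - 3934/sqrt(790 - 35) = (I*sqrt(2814))/3070 - 3934/sqrt(790 - 35) = (I*sqrt(2814))*(1/3070) - 3934*sqrt(755)/755 = I*sqrt(2814)/3070 - 3934*sqrt(755)/755 = -3934*sqrt(755)/755 + I*sqrt(2814)/3070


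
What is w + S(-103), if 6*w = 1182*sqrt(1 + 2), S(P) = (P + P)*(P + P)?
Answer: 42436 + 197*sqrt(3) ≈ 42777.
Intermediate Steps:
S(P) = 4*P**2 (S(P) = (2*P)*(2*P) = 4*P**2)
w = 197*sqrt(3) (w = (1182*sqrt(1 + 2))/6 = (1182*sqrt(3))/6 = 197*sqrt(3) ≈ 341.21)
w + S(-103) = 197*sqrt(3) + 4*(-103)**2 = 197*sqrt(3) + 4*10609 = 197*sqrt(3) + 42436 = 42436 + 197*sqrt(3)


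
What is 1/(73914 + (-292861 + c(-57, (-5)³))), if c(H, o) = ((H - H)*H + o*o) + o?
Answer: -1/203447 ≈ -4.9153e-6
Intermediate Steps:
c(H, o) = o + o² (c(H, o) = (0*H + o²) + o = (0 + o²) + o = o² + o = o + o²)
1/(73914 + (-292861 + c(-57, (-5)³))) = 1/(73914 + (-292861 + (-5)³*(1 + (-5)³))) = 1/(73914 + (-292861 - 125*(1 - 125))) = 1/(73914 + (-292861 - 125*(-124))) = 1/(73914 + (-292861 + 15500)) = 1/(73914 - 277361) = 1/(-203447) = -1/203447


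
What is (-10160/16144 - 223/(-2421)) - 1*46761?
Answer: -114228568757/2442789 ≈ -46762.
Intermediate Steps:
(-10160/16144 - 223/(-2421)) - 1*46761 = (-10160*1/16144 - 223*(-1/2421)) - 46761 = (-635/1009 + 223/2421) - 46761 = -1312328/2442789 - 46761 = -114228568757/2442789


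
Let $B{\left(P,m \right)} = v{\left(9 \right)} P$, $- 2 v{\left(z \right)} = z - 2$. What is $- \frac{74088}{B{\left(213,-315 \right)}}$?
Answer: $\frac{7056}{71} \approx 99.38$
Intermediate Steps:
$v{\left(z \right)} = 1 - \frac{z}{2}$ ($v{\left(z \right)} = - \frac{z - 2}{2} = - \frac{-2 + z}{2} = 1 - \frac{z}{2}$)
$B{\left(P,m \right)} = - \frac{7 P}{2}$ ($B{\left(P,m \right)} = \left(1 - \frac{9}{2}\right) P = - \frac{7 P}{2}$)
$- \frac{74088}{B{\left(213,-315 \right)}} = - \frac{74088}{\left(- \frac{7}{2}\right) 213} = - \frac{74088}{- \frac{1491}{2}} = \left(-74088\right) \left(- \frac{2}{1491}\right) = \frac{7056}{71}$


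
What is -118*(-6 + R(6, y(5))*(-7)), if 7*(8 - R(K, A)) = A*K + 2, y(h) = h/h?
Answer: 6372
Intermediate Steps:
y(h) = 1
R(K, A) = 54/7 - A*K/7 (R(K, A) = 8 - (A*K + 2)/7 = 8 - (2 + A*K)/7 = 8 + (-2/7 - A*K/7) = 54/7 - A*K/7)
-118*(-6 + R(6, y(5))*(-7)) = -118*(-6 + (54/7 - ⅐*1*6)*(-7)) = -118*(-6 + (54/7 - 6/7)*(-7)) = -118*(-6 + (48/7)*(-7)) = -118*(-6 - 48) = -118*(-54) = 6372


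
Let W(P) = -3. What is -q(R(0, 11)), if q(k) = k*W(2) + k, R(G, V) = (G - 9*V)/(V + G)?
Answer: -18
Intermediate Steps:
R(G, V) = (G - 9*V)/(G + V)
q(k) = -2*k (q(k) = k*(-3) + k = -3*k + k = -2*k)
-q(R(0, 11)) = -(-2)*(0 - 9*11)/(0 + 11) = -(-2)*(0 - 99)/11 = -(-2)*(1/11)*(-99) = -(-2)*(-9) = -1*18 = -18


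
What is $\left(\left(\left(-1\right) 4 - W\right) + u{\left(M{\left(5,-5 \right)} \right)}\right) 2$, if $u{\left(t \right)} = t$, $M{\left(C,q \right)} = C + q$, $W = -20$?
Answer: $32$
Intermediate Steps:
$\left(\left(\left(-1\right) 4 - W\right) + u{\left(M{\left(5,-5 \right)} \right)}\right) 2 = \left(\left(\left(-1\right) 4 - -20\right) + \left(5 - 5\right)\right) 2 = \left(\left(-4 + 20\right) + 0\right) 2 = \left(16 + 0\right) 2 = 16 \cdot 2 = 32$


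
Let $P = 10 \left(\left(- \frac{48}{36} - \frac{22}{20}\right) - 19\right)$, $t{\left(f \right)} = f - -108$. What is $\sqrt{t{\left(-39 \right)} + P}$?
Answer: $\frac{2 i \sqrt{327}}{3} \approx 12.055 i$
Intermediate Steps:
$t{\left(f \right)} = 108 + f$ ($t{\left(f \right)} = f + 108 = 108 + f$)
$P = - \frac{643}{3}$ ($P = 10 \left(\left(\left(-48\right) \frac{1}{36} - \frac{11}{10}\right) - 19\right) = 10 \left(\left(- \frac{4}{3} - \frac{11}{10}\right) - 19\right) = 10 \left(- \frac{73}{30} - 19\right) = 10 \left(- \frac{643}{30}\right) = - \frac{643}{3} \approx -214.33$)
$\sqrt{t{\left(-39 \right)} + P} = \sqrt{\left(108 - 39\right) - \frac{643}{3}} = \sqrt{69 - \frac{643}{3}} = \sqrt{- \frac{436}{3}} = \frac{2 i \sqrt{327}}{3}$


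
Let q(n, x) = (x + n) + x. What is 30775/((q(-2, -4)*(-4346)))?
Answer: 6155/8692 ≈ 0.70812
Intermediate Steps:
q(n, x) = n + 2*x (q(n, x) = (n + x) + x = n + 2*x)
30775/((q(-2, -4)*(-4346))) = 30775/(((-2 + 2*(-4))*(-4346))) = 30775/(((-2 - 8)*(-4346))) = 30775/((-10*(-4346))) = 30775/43460 = 30775*(1/43460) = 6155/8692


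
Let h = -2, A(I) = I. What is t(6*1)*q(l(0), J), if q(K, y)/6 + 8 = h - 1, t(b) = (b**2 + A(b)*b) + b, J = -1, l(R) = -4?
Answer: -5148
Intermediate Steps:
t(b) = b + 2*b**2 (t(b) = (b**2 + b*b) + b = (b**2 + b**2) + b = 2*b**2 + b = b + 2*b**2)
q(K, y) = -66 (q(K, y) = -48 + 6*(-2 - 1) = -48 + 6*(-3) = -48 - 18 = -66)
t(6*1)*q(l(0), J) = ((6*1)*(1 + 2*(6*1)))*(-66) = (6*(1 + 2*6))*(-66) = (6*(1 + 12))*(-66) = (6*13)*(-66) = 78*(-66) = -5148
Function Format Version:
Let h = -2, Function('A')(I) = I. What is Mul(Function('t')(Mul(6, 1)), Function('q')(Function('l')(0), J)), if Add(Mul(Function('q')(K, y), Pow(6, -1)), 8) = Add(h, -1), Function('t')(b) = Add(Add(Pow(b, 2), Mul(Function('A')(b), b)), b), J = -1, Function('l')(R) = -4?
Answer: -5148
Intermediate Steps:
Function('t')(b) = Add(b, Mul(2, Pow(b, 2))) (Function('t')(b) = Add(Add(Pow(b, 2), Mul(b, b)), b) = Add(Add(Pow(b, 2), Pow(b, 2)), b) = Add(Mul(2, Pow(b, 2)), b) = Add(b, Mul(2, Pow(b, 2))))
Function('q')(K, y) = -66 (Function('q')(K, y) = Add(-48, Mul(6, Add(-2, -1))) = Add(-48, Mul(6, -3)) = Add(-48, -18) = -66)
Mul(Function('t')(Mul(6, 1)), Function('q')(Function('l')(0), J)) = Mul(Mul(Mul(6, 1), Add(1, Mul(2, Mul(6, 1)))), -66) = Mul(Mul(6, Add(1, Mul(2, 6))), -66) = Mul(Mul(6, Add(1, 12)), -66) = Mul(Mul(6, 13), -66) = Mul(78, -66) = -5148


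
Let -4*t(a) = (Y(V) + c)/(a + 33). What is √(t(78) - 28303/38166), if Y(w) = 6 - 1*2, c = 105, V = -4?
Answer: I*√218707139749/470714 ≈ 0.99352*I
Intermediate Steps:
Y(w) = 4 (Y(w) = 6 - 2 = 4)
t(a) = -109/(4*(33 + a)) (t(a) = -(4 + 105)/(4*(a + 33)) = -109/(4*(33 + a)))
√(t(78) - 28303/38166) = √(-109/(132 + 4*78) - 28303/38166) = √(-109/(132 + 312) - 28303*1/38166) = √(-109/444 - 28303/38166) = √(-929257/941428) = I*√218707139749/470714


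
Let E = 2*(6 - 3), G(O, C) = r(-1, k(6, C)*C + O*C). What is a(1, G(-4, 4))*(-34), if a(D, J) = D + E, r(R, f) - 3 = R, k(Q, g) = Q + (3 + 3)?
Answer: -238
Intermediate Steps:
k(Q, g) = 6 + Q (k(Q, g) = Q + 6 = 6 + Q)
r(R, f) = 3 + R
G(O, C) = 2 (G(O, C) = 3 - 1 = 2)
E = 6 (E = 2*3 = 6)
a(D, J) = 6 + D (a(D, J) = D + 6 = 6 + D)
a(1, G(-4, 4))*(-34) = (6 + 1)*(-34) = 7*(-34) = -238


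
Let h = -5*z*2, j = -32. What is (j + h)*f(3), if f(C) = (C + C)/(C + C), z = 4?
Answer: -72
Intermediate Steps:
f(C) = 1 (f(C) = (2*C)/((2*C)) = (2*C)*(1/(2*C)) = 1)
h = -40 (h = -5*4*2 = -20*2 = -40)
(j + h)*f(3) = (-32 - 40)*1 = -72*1 = -72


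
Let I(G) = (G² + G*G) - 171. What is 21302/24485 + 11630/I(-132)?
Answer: 1023450004/849066345 ≈ 1.2054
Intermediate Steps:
I(G) = -171 + 2*G² (I(G) = (G² + G²) - 171 = 2*G² - 171 = -171 + 2*G²)
21302/24485 + 11630/I(-132) = 21302/24485 + 11630/(-171 + 2*(-132)²) = 21302*(1/24485) + 11630/(-171 + 2*17424) = 21302/24485 + 11630/(-171 + 34848) = 21302/24485 + 11630/34677 = 1023450004/849066345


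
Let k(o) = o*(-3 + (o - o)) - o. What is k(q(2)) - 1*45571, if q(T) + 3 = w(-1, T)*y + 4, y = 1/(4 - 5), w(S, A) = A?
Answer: -45567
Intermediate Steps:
y = -1 (y = 1/(-1) = -1)
q(T) = 1 - T (q(T) = -3 + (T*(-1) + 4) = -3 + (-T + 4) = -3 + (4 - T) = 1 - T)
k(o) = -4*o (k(o) = o*(-3 + 0) - o = o*(-3) - o = -3*o - o = -4*o)
k(q(2)) - 1*45571 = -4*(1 - 1*2) - 1*45571 = -4*(1 - 2) - 45571 = -4*(-1) - 45571 = 4 - 45571 = -45567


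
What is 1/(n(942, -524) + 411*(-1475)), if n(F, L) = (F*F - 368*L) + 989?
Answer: 1/474960 ≈ 2.1054e-6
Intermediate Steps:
n(F, L) = 989 + F**2 - 368*L (n(F, L) = (F**2 - 368*L) + 989 = 989 + F**2 - 368*L)
1/(n(942, -524) + 411*(-1475)) = 1/((989 + 942**2 - 368*(-524)) + 411*(-1475)) = 1/((989 + 887364 + 192832) - 606225) = 1/(1081185 - 606225) = 1/474960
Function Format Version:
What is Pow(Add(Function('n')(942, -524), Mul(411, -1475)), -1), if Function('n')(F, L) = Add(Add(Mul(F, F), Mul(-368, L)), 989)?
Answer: Rational(1, 474960) ≈ 2.1054e-6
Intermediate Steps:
Function('n')(F, L) = Add(989, Pow(F, 2), Mul(-368, L)) (Function('n')(F, L) = Add(Add(Pow(F, 2), Mul(-368, L)), 989) = Add(989, Pow(F, 2), Mul(-368, L)))
Pow(Add(Function('n')(942, -524), Mul(411, -1475)), -1) = Pow(Add(Add(989, Pow(942, 2), Mul(-368, -524)), Mul(411, -1475)), -1) = Pow(Add(Add(989, 887364, 192832), -606225), -1) = Pow(Add(1081185, -606225), -1) = Pow(474960, -1) = Rational(1, 474960)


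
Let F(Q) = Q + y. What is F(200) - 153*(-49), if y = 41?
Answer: 7738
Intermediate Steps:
F(Q) = 41 + Q (F(Q) = Q + 41 = 41 + Q)
F(200) - 153*(-49) = (41 + 200) - 153*(-49) = 241 + 7497 = 7738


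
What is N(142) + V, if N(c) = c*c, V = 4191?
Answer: 24355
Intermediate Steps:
N(c) = c**2
N(142) + V = 142**2 + 4191 = 20164 + 4191 = 24355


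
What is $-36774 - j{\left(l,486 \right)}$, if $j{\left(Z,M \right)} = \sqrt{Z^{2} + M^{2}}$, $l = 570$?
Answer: $-36774 - 6 \sqrt{15586} \approx -37523.0$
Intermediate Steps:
$j{\left(Z,M \right)} = \sqrt{M^{2} + Z^{2}}$
$-36774 - j{\left(l,486 \right)} = -36774 - \sqrt{486^{2} + 570^{2}} = -36774 - \sqrt{236196 + 324900} = -36774 - \sqrt{561096} = -36774 - 6 \sqrt{15586}$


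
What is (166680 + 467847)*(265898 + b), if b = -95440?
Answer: 108160203366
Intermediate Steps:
(166680 + 467847)*(265898 + b) = (166680 + 467847)*(265898 - 95440) = 634527*170458 = 108160203366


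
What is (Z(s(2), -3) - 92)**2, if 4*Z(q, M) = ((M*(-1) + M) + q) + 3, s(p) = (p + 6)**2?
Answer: 90601/16 ≈ 5662.6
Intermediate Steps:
s(p) = (6 + p)**2
Z(q, M) = 3/4 + q/4 (Z(q, M) = (((M*(-1) + M) + q) + 3)/4 = (((-M + M) + q) + 3)/4 = ((0 + q) + 3)/4 = (q + 3)/4 = (3 + q)/4 = 3/4 + q/4)
(Z(s(2), -3) - 92)**2 = ((3/4 + (6 + 2)**2/4) - 92)**2 = ((3/4 + (1/4)*8**2) - 92)**2 = ((3/4 + (1/4)*64) - 92)**2 = ((3/4 + 16) - 92)**2 = (67/4 - 92)**2 = (-301/4)**2 = 90601/16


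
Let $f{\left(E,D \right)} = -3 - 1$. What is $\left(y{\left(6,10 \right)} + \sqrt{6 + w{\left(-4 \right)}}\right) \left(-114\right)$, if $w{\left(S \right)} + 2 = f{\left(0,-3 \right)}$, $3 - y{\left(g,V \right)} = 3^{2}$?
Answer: $684$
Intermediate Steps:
$f{\left(E,D \right)} = -4$ ($f{\left(E,D \right)} = -3 - 1 = -4$)
$y{\left(g,V \right)} = -6$ ($y{\left(g,V \right)} = 3 - 3^{2} = 3 - 9 = -6$)
$w{\left(S \right)} = -6$ ($w{\left(S \right)} = -2 - 4 = -6$)
$\left(y{\left(6,10 \right)} + \sqrt{6 + w{\left(-4 \right)}}\right) \left(-114\right) = \left(-6 + \sqrt{6 - 6}\right) \left(-114\right) = \left(-6 + \sqrt{0}\right) \left(-114\right) = \left(-6 + 0\right) \left(-114\right) = \left(-6\right) \left(-114\right) = 684$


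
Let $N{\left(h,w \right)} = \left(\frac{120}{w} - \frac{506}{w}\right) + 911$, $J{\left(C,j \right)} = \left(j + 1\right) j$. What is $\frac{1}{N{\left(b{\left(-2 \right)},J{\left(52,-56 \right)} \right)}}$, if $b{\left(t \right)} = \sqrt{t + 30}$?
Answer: $\frac{1540}{1402747} \approx 0.0010978$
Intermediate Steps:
$J{\left(C,j \right)} = j \left(1 + j\right)$ ($J{\left(C,j \right)} = \left(1 + j\right) j = j \left(1 + j\right)$)
$b{\left(t \right)} = \sqrt{30 + t}$
$N{\left(h,w \right)} = 911 - \frac{386}{w}$ ($N{\left(h,w \right)} = - \frac{386}{w} + 911 = 911 - \frac{386}{w}$)
$\frac{1}{N{\left(b{\left(-2 \right)},J{\left(52,-56 \right)} \right)}} = \frac{1}{911 - \frac{386}{\left(-56\right) \left(1 - 56\right)}} = \frac{1}{911 - \frac{386}{\left(-56\right) \left(-55\right)}} = \frac{1}{911 - \frac{386}{3080}} = \frac{1}{911 - \frac{193}{1540}} = \frac{1}{\frac{1402747}{1540}} = \frac{1540}{1402747}$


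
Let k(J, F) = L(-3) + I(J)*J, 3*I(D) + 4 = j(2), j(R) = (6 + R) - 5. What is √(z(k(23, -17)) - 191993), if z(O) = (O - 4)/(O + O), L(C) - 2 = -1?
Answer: I*√4799805/5 ≈ 438.17*I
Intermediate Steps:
j(R) = 1 + R
I(D) = -⅓ (I(D) = -4/3 + (1 + 2)/3 = -4/3 + (⅓)*3 = -4/3 + 1 = -⅓)
L(C) = 1 (L(C) = 2 - 1 = 1)
k(J, F) = 1 - J/3
z(O) = (-4 + O)/(2*O) (z(O) = (-4 + O)/((2*O)) = (-4 + O)*(1/(2*O)) = (-4 + O)/(2*O))
√(z(k(23, -17)) - 191993) = √((-4 + (1 - ⅓*23))/(2*(1 - ⅓*23)) - 191993) = √((-4 + (1 - 23/3))/(2*(1 - 23/3)) - 191993) = √((-4 - 20/3)/(2*(-20/3)) - 191993) = √((½)*(-3/20)*(-32/3) - 191993) = √(⅘ - 191993) = √(-959961/5) = I*√4799805/5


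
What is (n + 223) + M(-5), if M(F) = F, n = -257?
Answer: -39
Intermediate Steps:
(n + 223) + M(-5) = (-257 + 223) - 5 = -34 - 5 = -39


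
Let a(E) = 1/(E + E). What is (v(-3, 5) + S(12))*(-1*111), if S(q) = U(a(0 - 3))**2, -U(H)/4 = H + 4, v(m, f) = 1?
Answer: -78625/3 ≈ -26208.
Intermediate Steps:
a(E) = 1/(2*E)
U(H) = -16 - 4*H (U(H) = -4*(H + 4) = -4*(4 + H) = -16 - 4*H)
S(q) = 2116/9 (S(q) = (-16 - 2/(0 - 3))**2 = (-16 - 2/(-3))**2 = (-16 - 2*(-1)/3)**2 = (-16 - 4*(-1/6))**2 = (-16 + 2/3)**2 = (-46/3)**2 = 2116/9)
(v(-3, 5) + S(12))*(-1*111) = (1 + 2116/9)*(-1*111) = (2125/9)*(-111) = -78625/3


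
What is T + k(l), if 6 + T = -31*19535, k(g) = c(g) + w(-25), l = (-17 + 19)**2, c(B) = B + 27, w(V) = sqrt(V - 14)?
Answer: -605560 + I*sqrt(39) ≈ -6.0556e+5 + 6.245*I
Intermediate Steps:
w(V) = sqrt(-14 + V)
c(B) = 27 + B
l = 4 (l = 2**2 = 4)
k(g) = 27 + g + I*sqrt(39) (k(g) = (27 + g) + sqrt(-14 - 25) = (27 + g) + sqrt(-39) = (27 + g) + I*sqrt(39) = 27 + g + I*sqrt(39))
T = -605591 (T = -6 - 31*19535 = -6 - 605585 = -605591)
T + k(l) = -605591 + (27 + 4 + I*sqrt(39)) = -605591 + (31 + I*sqrt(39)) = -605560 + I*sqrt(39)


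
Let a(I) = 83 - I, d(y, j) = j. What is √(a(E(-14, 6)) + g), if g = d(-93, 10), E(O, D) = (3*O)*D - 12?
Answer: √357 ≈ 18.894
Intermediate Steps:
E(O, D) = -12 + 3*D*O (E(O, D) = 3*D*O - 12 = -12 + 3*D*O)
g = 10
√(a(E(-14, 6)) + g) = √((83 - (-12 + 3*6*(-14))) + 10) = √((83 - (-12 - 252)) + 10) = √((83 - 1*(-264)) + 10) = √((83 + 264) + 10) = √(347 + 10) = √357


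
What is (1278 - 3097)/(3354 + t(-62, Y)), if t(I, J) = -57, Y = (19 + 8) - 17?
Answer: -1819/3297 ≈ -0.55171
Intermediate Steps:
Y = 10 (Y = 27 - 17 = 10)
(1278 - 3097)/(3354 + t(-62, Y)) = (1278 - 3097)/(3354 - 57) = -1819/3297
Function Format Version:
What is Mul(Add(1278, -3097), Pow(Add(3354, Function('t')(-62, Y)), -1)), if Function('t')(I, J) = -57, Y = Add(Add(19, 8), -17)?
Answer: Rational(-1819, 3297) ≈ -0.55171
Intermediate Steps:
Y = 10 (Y = Add(27, -17) = 10)
Mul(Add(1278, -3097), Pow(Add(3354, Function('t')(-62, Y)), -1)) = Mul(Add(1278, -3097), Pow(Add(3354, -57), -1)) = Mul(-1819, Pow(3297, -1)) = Mul(-1819, Rational(1, 3297)) = Rational(-1819, 3297)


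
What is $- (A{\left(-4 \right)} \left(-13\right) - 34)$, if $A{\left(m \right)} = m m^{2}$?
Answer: $-798$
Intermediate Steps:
$A{\left(m \right)} = m^{3}$
$- (A{\left(-4 \right)} \left(-13\right) - 34) = - (\left(-4\right)^{3} \left(-13\right) - 34) = - (\left(-64\right) \left(-13\right) - 34) = - (832 - 34) = \left(-1\right) 798 = -798$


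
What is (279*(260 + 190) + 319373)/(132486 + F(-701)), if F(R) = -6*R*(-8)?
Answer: 23417/5202 ≈ 4.5015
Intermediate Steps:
F(R) = 48*R
(279*(260 + 190) + 319373)/(132486 + F(-701)) = (279*(260 + 190) + 319373)/(132486 + 48*(-701)) = (279*450 + 319373)/(132486 - 33648) = (125550 + 319373)/98838 = 444923*(1/98838) = 23417/5202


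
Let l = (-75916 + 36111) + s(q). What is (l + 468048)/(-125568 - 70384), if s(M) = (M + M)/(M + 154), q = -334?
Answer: -9635551/4408920 ≈ -2.1855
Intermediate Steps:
s(M) = 2*M/(154 + M) (s(M) = (2*M)/(154 + M) = 2*M/(154 + M))
l = -1791058/45 (l = (-75916 + 36111) + 2*(-334)/(154 - 334) = -39805 + 2*(-334)/(-180) = -39805 + 2*(-334)*(-1/180) = -39805 + 167/45 = -1791058/45 ≈ -39801.)
(l + 468048)/(-125568 - 70384) = (-1791058/45 + 468048)/(-125568 - 70384) = (19271102/45)/(-195952) = (19271102/45)*(-1/195952) = -9635551/4408920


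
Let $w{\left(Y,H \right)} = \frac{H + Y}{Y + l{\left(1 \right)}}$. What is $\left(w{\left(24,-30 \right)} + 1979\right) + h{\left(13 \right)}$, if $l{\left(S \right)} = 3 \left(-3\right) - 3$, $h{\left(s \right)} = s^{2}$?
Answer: $\frac{4295}{2} \approx 2147.5$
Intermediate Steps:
$l{\left(S \right)} = -12$ ($l{\left(S \right)} = -9 - 3 = -12$)
$w{\left(Y,H \right)} = \frac{H + Y}{-12 + Y}$ ($w{\left(Y,H \right)} = \frac{H + Y}{Y - 12} = \frac{H + Y}{-12 + Y}$)
$\left(w{\left(24,-30 \right)} + 1979\right) + h{\left(13 \right)} = \left(\frac{-30 + 24}{-12 + 24} + 1979\right) + 13^{2} = \left(\frac{1}{12} \left(-6\right) + 1979\right) + 169 = \left(- \frac{1}{2} + 1979\right) + 169 = \frac{3957}{2} + 169 = \frac{4295}{2}$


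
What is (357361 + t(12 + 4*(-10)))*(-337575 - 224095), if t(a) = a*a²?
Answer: -188389173030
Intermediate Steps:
t(a) = a³
(357361 + t(12 + 4*(-10)))*(-337575 - 224095) = (357361 + (12 + 4*(-10))³)*(-337575 - 224095) = (357361 + (12 - 40)³)*(-561670) = (357361 + (-28)³)*(-561670) = (357361 - 21952)*(-561670) = 335409*(-561670) = -188389173030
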